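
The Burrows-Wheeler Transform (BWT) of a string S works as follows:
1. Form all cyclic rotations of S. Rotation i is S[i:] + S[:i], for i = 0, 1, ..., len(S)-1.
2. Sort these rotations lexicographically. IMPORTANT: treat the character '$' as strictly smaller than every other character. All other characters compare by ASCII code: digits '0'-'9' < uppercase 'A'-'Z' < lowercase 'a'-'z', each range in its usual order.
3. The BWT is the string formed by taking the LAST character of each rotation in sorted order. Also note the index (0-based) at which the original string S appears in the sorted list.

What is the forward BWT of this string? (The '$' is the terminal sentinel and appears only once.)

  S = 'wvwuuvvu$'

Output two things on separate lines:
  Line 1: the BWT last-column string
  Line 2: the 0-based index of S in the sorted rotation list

All 9 rotations (rotation i = S[i:]+S[:i]):
  rot[0] = wvwuuvvu$
  rot[1] = vwuuvvu$w
  rot[2] = wuuvvu$wv
  rot[3] = uuvvu$wvw
  rot[4] = uvvu$wvwu
  rot[5] = vvu$wvwuu
  rot[6] = vu$wvwuuv
  rot[7] = u$wvwuuvv
  rot[8] = $wvwuuvvu
Sorted (with $ < everything):
  sorted[0] = $wvwuuvvu  (last char: 'u')
  sorted[1] = u$wvwuuvv  (last char: 'v')
  sorted[2] = uuvvu$wvw  (last char: 'w')
  sorted[3] = uvvu$wvwu  (last char: 'u')
  sorted[4] = vu$wvwuuv  (last char: 'v')
  sorted[5] = vvu$wvwuu  (last char: 'u')
  sorted[6] = vwuuvvu$w  (last char: 'w')
  sorted[7] = wuuvvu$wv  (last char: 'v')
  sorted[8] = wvwuuvvu$  (last char: '$')
Last column: uvwuvuwv$
Original string S is at sorted index 8

Answer: uvwuvuwv$
8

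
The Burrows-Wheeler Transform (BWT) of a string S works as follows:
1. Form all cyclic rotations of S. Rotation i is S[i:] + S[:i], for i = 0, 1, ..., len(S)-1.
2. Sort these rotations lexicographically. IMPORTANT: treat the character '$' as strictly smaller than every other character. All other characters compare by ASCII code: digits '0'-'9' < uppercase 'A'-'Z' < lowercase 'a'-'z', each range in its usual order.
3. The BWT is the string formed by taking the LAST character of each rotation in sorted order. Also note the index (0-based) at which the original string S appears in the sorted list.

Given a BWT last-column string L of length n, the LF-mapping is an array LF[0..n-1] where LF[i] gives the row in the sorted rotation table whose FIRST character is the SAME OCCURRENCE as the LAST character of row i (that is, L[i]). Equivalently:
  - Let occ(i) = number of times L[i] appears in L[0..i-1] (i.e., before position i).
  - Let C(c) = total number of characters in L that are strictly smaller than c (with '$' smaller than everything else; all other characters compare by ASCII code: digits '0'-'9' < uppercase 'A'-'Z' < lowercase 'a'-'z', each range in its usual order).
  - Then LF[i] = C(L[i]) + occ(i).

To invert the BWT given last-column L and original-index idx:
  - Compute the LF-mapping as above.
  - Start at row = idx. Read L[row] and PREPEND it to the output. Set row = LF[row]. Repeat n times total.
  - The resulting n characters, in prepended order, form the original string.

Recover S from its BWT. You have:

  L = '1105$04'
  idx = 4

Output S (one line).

LF mapping: 3 4 1 6 0 2 5
Walk LF starting at row 4, prepending L[row]:
  step 1: row=4, L[4]='$', prepend. Next row=LF[4]=0
  step 2: row=0, L[0]='1', prepend. Next row=LF[0]=3
  step 3: row=3, L[3]='5', prepend. Next row=LF[3]=6
  step 4: row=6, L[6]='4', prepend. Next row=LF[6]=5
  step 5: row=5, L[5]='0', prepend. Next row=LF[5]=2
  step 6: row=2, L[2]='0', prepend. Next row=LF[2]=1
  step 7: row=1, L[1]='1', prepend. Next row=LF[1]=4
Reversed output: 100451$

Answer: 100451$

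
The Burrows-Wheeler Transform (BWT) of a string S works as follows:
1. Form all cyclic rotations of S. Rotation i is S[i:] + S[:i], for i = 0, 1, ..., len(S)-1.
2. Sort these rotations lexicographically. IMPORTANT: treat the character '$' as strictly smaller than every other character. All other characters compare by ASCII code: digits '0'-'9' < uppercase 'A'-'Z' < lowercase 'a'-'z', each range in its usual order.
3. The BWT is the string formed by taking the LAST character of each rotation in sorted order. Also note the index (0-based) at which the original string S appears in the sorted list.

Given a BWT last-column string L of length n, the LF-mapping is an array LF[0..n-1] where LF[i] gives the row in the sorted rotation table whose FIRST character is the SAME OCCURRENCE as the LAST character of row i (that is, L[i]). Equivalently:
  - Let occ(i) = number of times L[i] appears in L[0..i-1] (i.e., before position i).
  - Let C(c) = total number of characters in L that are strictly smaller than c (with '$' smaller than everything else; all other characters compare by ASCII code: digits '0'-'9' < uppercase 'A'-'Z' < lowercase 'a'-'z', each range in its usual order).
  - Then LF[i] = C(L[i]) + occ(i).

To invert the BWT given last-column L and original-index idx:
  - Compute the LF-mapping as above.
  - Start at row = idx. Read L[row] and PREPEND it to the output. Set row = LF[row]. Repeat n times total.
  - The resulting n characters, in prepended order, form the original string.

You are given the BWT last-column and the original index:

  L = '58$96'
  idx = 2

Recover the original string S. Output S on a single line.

LF mapping: 1 3 0 4 2
Walk LF starting at row 2, prepending L[row]:
  step 1: row=2, L[2]='$', prepend. Next row=LF[2]=0
  step 2: row=0, L[0]='5', prepend. Next row=LF[0]=1
  step 3: row=1, L[1]='8', prepend. Next row=LF[1]=3
  step 4: row=3, L[3]='9', prepend. Next row=LF[3]=4
  step 5: row=4, L[4]='6', prepend. Next row=LF[4]=2
Reversed output: 6985$

Answer: 6985$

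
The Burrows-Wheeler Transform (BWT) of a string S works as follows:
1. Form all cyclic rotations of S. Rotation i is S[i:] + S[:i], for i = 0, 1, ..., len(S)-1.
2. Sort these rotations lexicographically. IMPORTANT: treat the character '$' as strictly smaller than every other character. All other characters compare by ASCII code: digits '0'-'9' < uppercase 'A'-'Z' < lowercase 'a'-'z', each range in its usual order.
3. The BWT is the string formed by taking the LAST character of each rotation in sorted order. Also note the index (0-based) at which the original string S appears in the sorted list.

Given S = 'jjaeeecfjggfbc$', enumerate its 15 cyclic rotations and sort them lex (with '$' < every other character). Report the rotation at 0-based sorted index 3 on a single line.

All 15 rotations (rotation i = S[i:]+S[:i]):
  rot[0] = jjaeeecfjggfbc$
  rot[1] = jaeeecfjggfbc$j
  rot[2] = aeeecfjggfbc$jj
  rot[3] = eeecfjggfbc$jja
  rot[4] = eecfjggfbc$jjae
  rot[5] = ecfjggfbc$jjaee
  rot[6] = cfjggfbc$jjaeee
  rot[7] = fjggfbc$jjaeeec
  rot[8] = jggfbc$jjaeeecf
  rot[9] = ggfbc$jjaeeecfj
  rot[10] = gfbc$jjaeeecfjg
  rot[11] = fbc$jjaeeecfjgg
  rot[12] = bc$jjaeeecfjggf
  rot[13] = c$jjaeeecfjggfb
  rot[14] = $jjaeeecfjggfbc
Sorted (with $ < everything):
  sorted[0] = $jjaeeecfjggfbc
  sorted[1] = aeeecfjggfbc$jj
  sorted[2] = bc$jjaeeecfjggf
  sorted[3] = c$jjaeeecfjggfb
  sorted[4] = cfjggfbc$jjaeee
  sorted[5] = ecfjggfbc$jjaee
  sorted[6] = eecfjggfbc$jjae
  sorted[7] = eeecfjggfbc$jja
  sorted[8] = fbc$jjaeeecfjgg
  sorted[9] = fjggfbc$jjaeeec
  sorted[10] = gfbc$jjaeeecfjg
  sorted[11] = ggfbc$jjaeeecfj
  sorted[12] = jaeeecfjggfbc$j
  sorted[13] = jggfbc$jjaeeecf
  sorted[14] = jjaeeecfjggfbc$
sorted[3] = c$jjaeeecfjggfb

Answer: c$jjaeeecfjggfb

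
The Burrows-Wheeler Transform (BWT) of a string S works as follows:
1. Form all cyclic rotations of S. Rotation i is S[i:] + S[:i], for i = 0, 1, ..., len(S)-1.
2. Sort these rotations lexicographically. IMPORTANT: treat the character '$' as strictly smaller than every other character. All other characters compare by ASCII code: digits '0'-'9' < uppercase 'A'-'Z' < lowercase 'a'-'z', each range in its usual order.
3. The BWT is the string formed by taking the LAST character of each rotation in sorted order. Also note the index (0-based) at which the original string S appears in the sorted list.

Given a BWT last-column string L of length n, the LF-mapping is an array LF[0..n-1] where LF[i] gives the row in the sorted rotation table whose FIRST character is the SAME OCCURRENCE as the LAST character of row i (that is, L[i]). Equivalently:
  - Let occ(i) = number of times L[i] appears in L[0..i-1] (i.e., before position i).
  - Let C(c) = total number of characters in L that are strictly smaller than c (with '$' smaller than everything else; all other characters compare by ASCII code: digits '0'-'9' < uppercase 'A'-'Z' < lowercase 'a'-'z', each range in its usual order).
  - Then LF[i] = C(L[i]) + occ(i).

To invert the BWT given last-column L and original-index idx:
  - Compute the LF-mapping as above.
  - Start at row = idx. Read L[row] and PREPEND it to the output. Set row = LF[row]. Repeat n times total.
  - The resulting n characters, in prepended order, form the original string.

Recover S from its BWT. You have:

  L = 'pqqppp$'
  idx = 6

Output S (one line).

Answer: qpppqp$

Derivation:
LF mapping: 1 5 6 2 3 4 0
Walk LF starting at row 6, prepending L[row]:
  step 1: row=6, L[6]='$', prepend. Next row=LF[6]=0
  step 2: row=0, L[0]='p', prepend. Next row=LF[0]=1
  step 3: row=1, L[1]='q', prepend. Next row=LF[1]=5
  step 4: row=5, L[5]='p', prepend. Next row=LF[5]=4
  step 5: row=4, L[4]='p', prepend. Next row=LF[4]=3
  step 6: row=3, L[3]='p', prepend. Next row=LF[3]=2
  step 7: row=2, L[2]='q', prepend. Next row=LF[2]=6
Reversed output: qpppqp$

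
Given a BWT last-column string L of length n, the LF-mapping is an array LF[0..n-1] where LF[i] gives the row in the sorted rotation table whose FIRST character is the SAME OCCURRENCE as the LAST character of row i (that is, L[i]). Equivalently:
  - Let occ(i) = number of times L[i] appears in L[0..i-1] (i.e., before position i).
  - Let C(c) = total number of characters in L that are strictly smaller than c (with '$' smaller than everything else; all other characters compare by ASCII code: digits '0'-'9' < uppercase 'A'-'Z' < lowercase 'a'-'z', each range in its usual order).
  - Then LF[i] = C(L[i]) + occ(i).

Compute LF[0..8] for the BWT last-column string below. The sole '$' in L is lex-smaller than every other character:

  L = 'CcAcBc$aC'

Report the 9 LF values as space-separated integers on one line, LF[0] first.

Answer: 3 6 1 7 2 8 0 5 4

Derivation:
Char counts: '$':1, 'A':1, 'B':1, 'C':2, 'a':1, 'c':3
C (first-col start): C('$')=0, C('A')=1, C('B')=2, C('C')=3, C('a')=5, C('c')=6
L[0]='C': occ=0, LF[0]=C('C')+0=3+0=3
L[1]='c': occ=0, LF[1]=C('c')+0=6+0=6
L[2]='A': occ=0, LF[2]=C('A')+0=1+0=1
L[3]='c': occ=1, LF[3]=C('c')+1=6+1=7
L[4]='B': occ=0, LF[4]=C('B')+0=2+0=2
L[5]='c': occ=2, LF[5]=C('c')+2=6+2=8
L[6]='$': occ=0, LF[6]=C('$')+0=0+0=0
L[7]='a': occ=0, LF[7]=C('a')+0=5+0=5
L[8]='C': occ=1, LF[8]=C('C')+1=3+1=4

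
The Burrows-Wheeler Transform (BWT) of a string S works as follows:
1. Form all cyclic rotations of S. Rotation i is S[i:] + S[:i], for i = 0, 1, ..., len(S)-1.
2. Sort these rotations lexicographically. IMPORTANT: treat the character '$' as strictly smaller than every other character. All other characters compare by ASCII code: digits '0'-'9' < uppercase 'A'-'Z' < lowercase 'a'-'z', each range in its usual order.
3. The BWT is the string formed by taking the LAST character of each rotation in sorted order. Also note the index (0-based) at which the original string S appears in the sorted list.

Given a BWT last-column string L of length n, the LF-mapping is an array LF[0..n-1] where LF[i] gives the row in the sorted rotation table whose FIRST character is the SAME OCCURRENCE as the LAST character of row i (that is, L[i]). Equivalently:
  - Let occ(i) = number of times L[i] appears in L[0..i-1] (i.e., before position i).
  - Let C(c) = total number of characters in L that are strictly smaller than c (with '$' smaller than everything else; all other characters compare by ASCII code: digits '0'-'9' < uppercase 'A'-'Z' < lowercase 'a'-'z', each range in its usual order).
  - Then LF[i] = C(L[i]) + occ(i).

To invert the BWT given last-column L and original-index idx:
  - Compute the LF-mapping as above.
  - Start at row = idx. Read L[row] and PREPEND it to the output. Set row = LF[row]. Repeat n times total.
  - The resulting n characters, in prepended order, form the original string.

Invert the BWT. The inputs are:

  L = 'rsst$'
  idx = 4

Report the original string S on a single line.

Answer: tssr$

Derivation:
LF mapping: 1 2 3 4 0
Walk LF starting at row 4, prepending L[row]:
  step 1: row=4, L[4]='$', prepend. Next row=LF[4]=0
  step 2: row=0, L[0]='r', prepend. Next row=LF[0]=1
  step 3: row=1, L[1]='s', prepend. Next row=LF[1]=2
  step 4: row=2, L[2]='s', prepend. Next row=LF[2]=3
  step 5: row=3, L[3]='t', prepend. Next row=LF[3]=4
Reversed output: tssr$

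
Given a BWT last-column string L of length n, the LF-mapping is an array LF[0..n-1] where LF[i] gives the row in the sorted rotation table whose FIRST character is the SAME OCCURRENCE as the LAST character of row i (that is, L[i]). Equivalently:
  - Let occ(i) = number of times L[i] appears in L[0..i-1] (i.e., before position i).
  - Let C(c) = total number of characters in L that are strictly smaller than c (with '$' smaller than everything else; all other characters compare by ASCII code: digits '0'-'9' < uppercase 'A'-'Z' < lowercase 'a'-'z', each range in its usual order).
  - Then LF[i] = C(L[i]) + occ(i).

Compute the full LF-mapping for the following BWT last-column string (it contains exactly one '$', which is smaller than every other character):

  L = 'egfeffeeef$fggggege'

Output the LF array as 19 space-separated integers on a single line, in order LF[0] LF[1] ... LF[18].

Char counts: '$':1, 'e':7, 'f':5, 'g':6
C (first-col start): C('$')=0, C('e')=1, C('f')=8, C('g')=13
L[0]='e': occ=0, LF[0]=C('e')+0=1+0=1
L[1]='g': occ=0, LF[1]=C('g')+0=13+0=13
L[2]='f': occ=0, LF[2]=C('f')+0=8+0=8
L[3]='e': occ=1, LF[3]=C('e')+1=1+1=2
L[4]='f': occ=1, LF[4]=C('f')+1=8+1=9
L[5]='f': occ=2, LF[5]=C('f')+2=8+2=10
L[6]='e': occ=2, LF[6]=C('e')+2=1+2=3
L[7]='e': occ=3, LF[7]=C('e')+3=1+3=4
L[8]='e': occ=4, LF[8]=C('e')+4=1+4=5
L[9]='f': occ=3, LF[9]=C('f')+3=8+3=11
L[10]='$': occ=0, LF[10]=C('$')+0=0+0=0
L[11]='f': occ=4, LF[11]=C('f')+4=8+4=12
L[12]='g': occ=1, LF[12]=C('g')+1=13+1=14
L[13]='g': occ=2, LF[13]=C('g')+2=13+2=15
L[14]='g': occ=3, LF[14]=C('g')+3=13+3=16
L[15]='g': occ=4, LF[15]=C('g')+4=13+4=17
L[16]='e': occ=5, LF[16]=C('e')+5=1+5=6
L[17]='g': occ=5, LF[17]=C('g')+5=13+5=18
L[18]='e': occ=6, LF[18]=C('e')+6=1+6=7

Answer: 1 13 8 2 9 10 3 4 5 11 0 12 14 15 16 17 6 18 7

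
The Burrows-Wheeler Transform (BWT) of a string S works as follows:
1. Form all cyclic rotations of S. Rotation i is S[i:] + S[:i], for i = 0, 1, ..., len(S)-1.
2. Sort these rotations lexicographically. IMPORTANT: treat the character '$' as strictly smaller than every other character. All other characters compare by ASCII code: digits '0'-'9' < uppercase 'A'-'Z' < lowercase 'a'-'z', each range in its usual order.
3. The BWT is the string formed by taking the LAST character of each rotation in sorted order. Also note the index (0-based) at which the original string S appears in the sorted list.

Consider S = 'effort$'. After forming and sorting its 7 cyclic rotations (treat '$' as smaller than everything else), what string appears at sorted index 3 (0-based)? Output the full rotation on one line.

Answer: fort$ef

Derivation:
All 7 rotations (rotation i = S[i:]+S[:i]):
  rot[0] = effort$
  rot[1] = ffort$e
  rot[2] = fort$ef
  rot[3] = ort$eff
  rot[4] = rt$effo
  rot[5] = t$effor
  rot[6] = $effort
Sorted (with $ < everything):
  sorted[0] = $effort
  sorted[1] = effort$
  sorted[2] = ffort$e
  sorted[3] = fort$ef
  sorted[4] = ort$eff
  sorted[5] = rt$effo
  sorted[6] = t$effor
sorted[3] = fort$ef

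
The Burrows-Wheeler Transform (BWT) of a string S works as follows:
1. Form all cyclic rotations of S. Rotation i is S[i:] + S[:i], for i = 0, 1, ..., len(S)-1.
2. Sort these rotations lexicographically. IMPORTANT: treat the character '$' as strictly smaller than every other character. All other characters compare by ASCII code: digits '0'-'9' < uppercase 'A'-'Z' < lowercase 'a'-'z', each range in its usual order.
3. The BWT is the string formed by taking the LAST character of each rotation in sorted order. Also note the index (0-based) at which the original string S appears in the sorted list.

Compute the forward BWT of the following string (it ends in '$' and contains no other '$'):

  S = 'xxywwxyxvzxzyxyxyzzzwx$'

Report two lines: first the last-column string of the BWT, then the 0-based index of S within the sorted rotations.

All 23 rotations (rotation i = S[i:]+S[:i]):
  rot[0] = xxywwxyxvzxzyxyxyzzzwx$
  rot[1] = xywwxyxvzxzyxyxyzzzwx$x
  rot[2] = ywwxyxvzxzyxyxyzzzwx$xx
  rot[3] = wwxyxvzxzyxyxyzzzwx$xxy
  rot[4] = wxyxvzxzyxyxyzzzwx$xxyw
  rot[5] = xyxvzxzyxyxyzzzwx$xxyww
  rot[6] = yxvzxzyxyxyzzzwx$xxywwx
  rot[7] = xvzxzyxyxyzzzwx$xxywwxy
  rot[8] = vzxzyxyxyzzzwx$xxywwxyx
  rot[9] = zxzyxyxyzzzwx$xxywwxyxv
  rot[10] = xzyxyxyzzzwx$xxywwxyxvz
  rot[11] = zyxyxyzzzwx$xxywwxyxvzx
  rot[12] = yxyxyzzzwx$xxywwxyxvzxz
  rot[13] = xyxyzzzwx$xxywwxyxvzxzy
  rot[14] = yxyzzzwx$xxywwxyxvzxzyx
  rot[15] = xyzzzwx$xxywwxyxvzxzyxy
  rot[16] = yzzzwx$xxywwxyxvzxzyxyx
  rot[17] = zzzwx$xxywwxyxvzxzyxyxy
  rot[18] = zzwx$xxywwxyxvzxzyxyxyz
  rot[19] = zwx$xxywwxyxvzxzyxyxyzz
  rot[20] = wx$xxywwxyxvzxzyxyxyzzz
  rot[21] = x$xxywwxyxvzxzyxyxyzzzw
  rot[22] = $xxywwxyxvzxzyxyxyzzzwx
Sorted (with $ < everything):
  sorted[0] = $xxywwxyxvzxzyxyxyzzzwx  (last char: 'x')
  sorted[1] = vzxzyxyxyzzzwx$xxywwxyx  (last char: 'x')
  sorted[2] = wwxyxvzxzyxyxyzzzwx$xxy  (last char: 'y')
  sorted[3] = wx$xxywwxyxvzxzyxyxyzzz  (last char: 'z')
  sorted[4] = wxyxvzxzyxyxyzzzwx$xxyw  (last char: 'w')
  sorted[5] = x$xxywwxyxvzxzyxyxyzzzw  (last char: 'w')
  sorted[6] = xvzxzyxyxyzzzwx$xxywwxy  (last char: 'y')
  sorted[7] = xxywwxyxvzxzyxyxyzzzwx$  (last char: '$')
  sorted[8] = xywwxyxvzxzyxyxyzzzwx$x  (last char: 'x')
  sorted[9] = xyxvzxzyxyxyzzzwx$xxyww  (last char: 'w')
  sorted[10] = xyxyzzzwx$xxywwxyxvzxzy  (last char: 'y')
  sorted[11] = xyzzzwx$xxywwxyxvzxzyxy  (last char: 'y')
  sorted[12] = xzyxyxyzzzwx$xxywwxyxvz  (last char: 'z')
  sorted[13] = ywwxyxvzxzyxyxyzzzwx$xx  (last char: 'x')
  sorted[14] = yxvzxzyxyxyzzzwx$xxywwx  (last char: 'x')
  sorted[15] = yxyxyzzzwx$xxywwxyxvzxz  (last char: 'z')
  sorted[16] = yxyzzzwx$xxywwxyxvzxzyx  (last char: 'x')
  sorted[17] = yzzzwx$xxywwxyxvzxzyxyx  (last char: 'x')
  sorted[18] = zwx$xxywwxyxvzxzyxyxyzz  (last char: 'z')
  sorted[19] = zxzyxyxyzzzwx$xxywwxyxv  (last char: 'v')
  sorted[20] = zyxyxyzzzwx$xxywwxyxvzx  (last char: 'x')
  sorted[21] = zzwx$xxywwxyxvzxzyxyxyz  (last char: 'z')
  sorted[22] = zzzwx$xxywwxyxvzxzyxyxy  (last char: 'y')
Last column: xxyzwwy$xwyyzxxzxxzvxzy
Original string S is at sorted index 7

Answer: xxyzwwy$xwyyzxxzxxzvxzy
7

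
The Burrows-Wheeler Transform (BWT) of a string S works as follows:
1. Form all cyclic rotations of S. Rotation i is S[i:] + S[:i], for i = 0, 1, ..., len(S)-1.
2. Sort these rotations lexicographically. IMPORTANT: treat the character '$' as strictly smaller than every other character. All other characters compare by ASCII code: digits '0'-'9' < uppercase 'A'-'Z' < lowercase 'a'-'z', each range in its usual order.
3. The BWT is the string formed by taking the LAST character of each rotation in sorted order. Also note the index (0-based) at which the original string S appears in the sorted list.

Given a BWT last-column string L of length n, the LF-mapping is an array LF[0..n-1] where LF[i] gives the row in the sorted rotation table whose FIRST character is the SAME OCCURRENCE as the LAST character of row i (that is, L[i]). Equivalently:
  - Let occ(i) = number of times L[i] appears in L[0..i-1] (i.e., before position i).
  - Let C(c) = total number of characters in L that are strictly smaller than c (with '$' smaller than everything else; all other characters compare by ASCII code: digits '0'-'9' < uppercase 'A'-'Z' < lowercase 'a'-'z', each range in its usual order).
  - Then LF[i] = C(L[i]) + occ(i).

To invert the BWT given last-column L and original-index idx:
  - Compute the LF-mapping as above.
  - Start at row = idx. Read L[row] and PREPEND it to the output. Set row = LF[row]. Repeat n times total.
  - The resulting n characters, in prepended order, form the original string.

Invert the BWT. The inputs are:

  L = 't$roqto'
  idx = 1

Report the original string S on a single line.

LF mapping: 5 0 4 1 3 6 2
Walk LF starting at row 1, prepending L[row]:
  step 1: row=1, L[1]='$', prepend. Next row=LF[1]=0
  step 2: row=0, L[0]='t', prepend. Next row=LF[0]=5
  step 3: row=5, L[5]='t', prepend. Next row=LF[5]=6
  step 4: row=6, L[6]='o', prepend. Next row=LF[6]=2
  step 5: row=2, L[2]='r', prepend. Next row=LF[2]=4
  step 6: row=4, L[4]='q', prepend. Next row=LF[4]=3
  step 7: row=3, L[3]='o', prepend. Next row=LF[3]=1
Reversed output: oqrott$

Answer: oqrott$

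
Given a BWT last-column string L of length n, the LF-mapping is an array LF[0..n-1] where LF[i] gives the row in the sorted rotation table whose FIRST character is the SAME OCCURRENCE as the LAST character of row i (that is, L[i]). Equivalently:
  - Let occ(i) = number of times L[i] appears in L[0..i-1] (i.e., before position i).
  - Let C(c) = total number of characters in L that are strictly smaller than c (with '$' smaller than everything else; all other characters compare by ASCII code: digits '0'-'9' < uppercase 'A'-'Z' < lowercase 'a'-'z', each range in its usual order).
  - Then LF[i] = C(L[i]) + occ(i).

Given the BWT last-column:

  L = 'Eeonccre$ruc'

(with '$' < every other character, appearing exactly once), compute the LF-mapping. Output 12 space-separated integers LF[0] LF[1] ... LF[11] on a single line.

Char counts: '$':1, 'E':1, 'c':3, 'e':2, 'n':1, 'o':1, 'r':2, 'u':1
C (first-col start): C('$')=0, C('E')=1, C('c')=2, C('e')=5, C('n')=7, C('o')=8, C('r')=9, C('u')=11
L[0]='E': occ=0, LF[0]=C('E')+0=1+0=1
L[1]='e': occ=0, LF[1]=C('e')+0=5+0=5
L[2]='o': occ=0, LF[2]=C('o')+0=8+0=8
L[3]='n': occ=0, LF[3]=C('n')+0=7+0=7
L[4]='c': occ=0, LF[4]=C('c')+0=2+0=2
L[5]='c': occ=1, LF[5]=C('c')+1=2+1=3
L[6]='r': occ=0, LF[6]=C('r')+0=9+0=9
L[7]='e': occ=1, LF[7]=C('e')+1=5+1=6
L[8]='$': occ=0, LF[8]=C('$')+0=0+0=0
L[9]='r': occ=1, LF[9]=C('r')+1=9+1=10
L[10]='u': occ=0, LF[10]=C('u')+0=11+0=11
L[11]='c': occ=2, LF[11]=C('c')+2=2+2=4

Answer: 1 5 8 7 2 3 9 6 0 10 11 4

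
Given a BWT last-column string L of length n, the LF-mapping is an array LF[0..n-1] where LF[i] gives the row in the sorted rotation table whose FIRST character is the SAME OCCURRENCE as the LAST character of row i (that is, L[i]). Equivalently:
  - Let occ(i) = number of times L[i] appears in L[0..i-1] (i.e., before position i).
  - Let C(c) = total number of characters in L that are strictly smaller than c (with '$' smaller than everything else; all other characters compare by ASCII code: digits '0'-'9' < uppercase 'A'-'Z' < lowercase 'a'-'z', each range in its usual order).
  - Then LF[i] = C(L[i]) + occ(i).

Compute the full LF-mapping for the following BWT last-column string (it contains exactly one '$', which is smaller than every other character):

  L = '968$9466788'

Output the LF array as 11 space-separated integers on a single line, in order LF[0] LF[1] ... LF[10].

Answer: 9 2 6 0 10 1 3 4 5 7 8

Derivation:
Char counts: '$':1, '4':1, '6':3, '7':1, '8':3, '9':2
C (first-col start): C('$')=0, C('4')=1, C('6')=2, C('7')=5, C('8')=6, C('9')=9
L[0]='9': occ=0, LF[0]=C('9')+0=9+0=9
L[1]='6': occ=0, LF[1]=C('6')+0=2+0=2
L[2]='8': occ=0, LF[2]=C('8')+0=6+0=6
L[3]='$': occ=0, LF[3]=C('$')+0=0+0=0
L[4]='9': occ=1, LF[4]=C('9')+1=9+1=10
L[5]='4': occ=0, LF[5]=C('4')+0=1+0=1
L[6]='6': occ=1, LF[6]=C('6')+1=2+1=3
L[7]='6': occ=2, LF[7]=C('6')+2=2+2=4
L[8]='7': occ=0, LF[8]=C('7')+0=5+0=5
L[9]='8': occ=1, LF[9]=C('8')+1=6+1=7
L[10]='8': occ=2, LF[10]=C('8')+2=6+2=8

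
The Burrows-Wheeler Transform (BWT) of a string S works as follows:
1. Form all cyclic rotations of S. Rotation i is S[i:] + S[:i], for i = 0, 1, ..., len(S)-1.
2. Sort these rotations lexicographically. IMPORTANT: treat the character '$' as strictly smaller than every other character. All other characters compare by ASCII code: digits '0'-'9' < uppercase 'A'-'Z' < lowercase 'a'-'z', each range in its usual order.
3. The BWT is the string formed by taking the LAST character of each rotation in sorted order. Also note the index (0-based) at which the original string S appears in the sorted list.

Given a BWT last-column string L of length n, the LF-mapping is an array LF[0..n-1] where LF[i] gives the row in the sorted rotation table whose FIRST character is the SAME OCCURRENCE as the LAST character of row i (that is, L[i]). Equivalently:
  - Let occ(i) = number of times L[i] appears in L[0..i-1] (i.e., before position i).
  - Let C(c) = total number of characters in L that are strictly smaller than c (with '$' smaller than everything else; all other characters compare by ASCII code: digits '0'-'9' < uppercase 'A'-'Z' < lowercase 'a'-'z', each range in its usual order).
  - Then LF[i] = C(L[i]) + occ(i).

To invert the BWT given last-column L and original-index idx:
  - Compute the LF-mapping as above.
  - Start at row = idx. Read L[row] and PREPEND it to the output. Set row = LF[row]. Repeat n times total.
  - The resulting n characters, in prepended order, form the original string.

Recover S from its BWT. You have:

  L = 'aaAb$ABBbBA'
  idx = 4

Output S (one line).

LF mapping: 7 8 1 9 0 2 4 5 10 6 3
Walk LF starting at row 4, prepending L[row]:
  step 1: row=4, L[4]='$', prepend. Next row=LF[4]=0
  step 2: row=0, L[0]='a', prepend. Next row=LF[0]=7
  step 3: row=7, L[7]='B', prepend. Next row=LF[7]=5
  step 4: row=5, L[5]='A', prepend. Next row=LF[5]=2
  step 5: row=2, L[2]='A', prepend. Next row=LF[2]=1
  step 6: row=1, L[1]='a', prepend. Next row=LF[1]=8
  step 7: row=8, L[8]='b', prepend. Next row=LF[8]=10
  step 8: row=10, L[10]='A', prepend. Next row=LF[10]=3
  step 9: row=3, L[3]='b', prepend. Next row=LF[3]=9
  step 10: row=9, L[9]='B', prepend. Next row=LF[9]=6
  step 11: row=6, L[6]='B', prepend. Next row=LF[6]=4
Reversed output: BBbAbaAABa$

Answer: BBbAbaAABa$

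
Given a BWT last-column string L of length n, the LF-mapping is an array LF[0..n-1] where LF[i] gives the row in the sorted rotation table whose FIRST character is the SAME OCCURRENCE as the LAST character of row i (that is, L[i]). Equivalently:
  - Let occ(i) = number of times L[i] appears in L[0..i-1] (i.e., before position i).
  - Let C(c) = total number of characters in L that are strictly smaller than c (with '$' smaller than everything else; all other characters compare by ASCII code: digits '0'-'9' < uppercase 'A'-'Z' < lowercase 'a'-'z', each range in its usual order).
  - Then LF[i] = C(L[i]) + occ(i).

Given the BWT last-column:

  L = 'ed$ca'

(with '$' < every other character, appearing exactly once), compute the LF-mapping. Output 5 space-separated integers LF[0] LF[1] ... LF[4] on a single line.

Answer: 4 3 0 2 1

Derivation:
Char counts: '$':1, 'a':1, 'c':1, 'd':1, 'e':1
C (first-col start): C('$')=0, C('a')=1, C('c')=2, C('d')=3, C('e')=4
L[0]='e': occ=0, LF[0]=C('e')+0=4+0=4
L[1]='d': occ=0, LF[1]=C('d')+0=3+0=3
L[2]='$': occ=0, LF[2]=C('$')+0=0+0=0
L[3]='c': occ=0, LF[3]=C('c')+0=2+0=2
L[4]='a': occ=0, LF[4]=C('a')+0=1+0=1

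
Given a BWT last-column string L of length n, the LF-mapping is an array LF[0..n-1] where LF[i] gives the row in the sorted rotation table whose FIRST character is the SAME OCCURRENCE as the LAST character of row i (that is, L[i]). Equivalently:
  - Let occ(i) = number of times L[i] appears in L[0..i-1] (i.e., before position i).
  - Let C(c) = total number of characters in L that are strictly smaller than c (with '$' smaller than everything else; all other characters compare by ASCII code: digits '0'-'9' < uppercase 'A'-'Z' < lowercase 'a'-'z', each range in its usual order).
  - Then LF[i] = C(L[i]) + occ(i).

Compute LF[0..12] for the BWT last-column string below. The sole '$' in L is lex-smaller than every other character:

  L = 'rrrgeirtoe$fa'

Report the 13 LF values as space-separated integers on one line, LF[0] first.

Answer: 8 9 10 5 2 6 11 12 7 3 0 4 1

Derivation:
Char counts: '$':1, 'a':1, 'e':2, 'f':1, 'g':1, 'i':1, 'o':1, 'r':4, 't':1
C (first-col start): C('$')=0, C('a')=1, C('e')=2, C('f')=4, C('g')=5, C('i')=6, C('o')=7, C('r')=8, C('t')=12
L[0]='r': occ=0, LF[0]=C('r')+0=8+0=8
L[1]='r': occ=1, LF[1]=C('r')+1=8+1=9
L[2]='r': occ=2, LF[2]=C('r')+2=8+2=10
L[3]='g': occ=0, LF[3]=C('g')+0=5+0=5
L[4]='e': occ=0, LF[4]=C('e')+0=2+0=2
L[5]='i': occ=0, LF[5]=C('i')+0=6+0=6
L[6]='r': occ=3, LF[6]=C('r')+3=8+3=11
L[7]='t': occ=0, LF[7]=C('t')+0=12+0=12
L[8]='o': occ=0, LF[8]=C('o')+0=7+0=7
L[9]='e': occ=1, LF[9]=C('e')+1=2+1=3
L[10]='$': occ=0, LF[10]=C('$')+0=0+0=0
L[11]='f': occ=0, LF[11]=C('f')+0=4+0=4
L[12]='a': occ=0, LF[12]=C('a')+0=1+0=1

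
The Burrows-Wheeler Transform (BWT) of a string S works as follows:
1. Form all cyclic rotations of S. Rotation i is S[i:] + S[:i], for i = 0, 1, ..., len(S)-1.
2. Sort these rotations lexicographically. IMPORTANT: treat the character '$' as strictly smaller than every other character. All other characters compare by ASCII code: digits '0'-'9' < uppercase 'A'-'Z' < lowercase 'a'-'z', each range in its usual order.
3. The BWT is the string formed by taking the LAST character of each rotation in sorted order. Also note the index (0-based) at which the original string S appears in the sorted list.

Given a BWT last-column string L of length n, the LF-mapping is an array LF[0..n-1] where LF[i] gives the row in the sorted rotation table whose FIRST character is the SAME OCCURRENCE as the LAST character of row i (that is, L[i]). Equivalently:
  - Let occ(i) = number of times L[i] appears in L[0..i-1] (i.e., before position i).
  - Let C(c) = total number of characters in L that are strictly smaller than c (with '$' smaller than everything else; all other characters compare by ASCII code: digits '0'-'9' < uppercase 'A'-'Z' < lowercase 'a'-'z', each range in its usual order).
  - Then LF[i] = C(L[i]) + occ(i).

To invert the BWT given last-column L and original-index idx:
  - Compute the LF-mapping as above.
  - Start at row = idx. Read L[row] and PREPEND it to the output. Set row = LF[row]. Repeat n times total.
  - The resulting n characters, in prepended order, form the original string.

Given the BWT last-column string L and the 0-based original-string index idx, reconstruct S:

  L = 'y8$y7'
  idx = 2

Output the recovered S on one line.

Answer: 87yy$

Derivation:
LF mapping: 3 2 0 4 1
Walk LF starting at row 2, prepending L[row]:
  step 1: row=2, L[2]='$', prepend. Next row=LF[2]=0
  step 2: row=0, L[0]='y', prepend. Next row=LF[0]=3
  step 3: row=3, L[3]='y', prepend. Next row=LF[3]=4
  step 4: row=4, L[4]='7', prepend. Next row=LF[4]=1
  step 5: row=1, L[1]='8', prepend. Next row=LF[1]=2
Reversed output: 87yy$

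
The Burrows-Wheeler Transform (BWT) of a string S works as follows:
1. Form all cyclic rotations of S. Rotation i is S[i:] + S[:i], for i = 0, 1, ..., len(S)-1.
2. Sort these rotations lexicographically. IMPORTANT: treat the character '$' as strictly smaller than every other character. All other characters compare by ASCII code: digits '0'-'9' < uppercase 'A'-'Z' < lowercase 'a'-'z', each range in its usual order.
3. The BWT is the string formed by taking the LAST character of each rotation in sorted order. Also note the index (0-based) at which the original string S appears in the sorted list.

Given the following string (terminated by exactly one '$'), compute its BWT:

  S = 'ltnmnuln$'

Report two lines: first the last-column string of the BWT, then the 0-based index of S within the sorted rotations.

Answer: nu$nltmln
2

Derivation:
All 9 rotations (rotation i = S[i:]+S[:i]):
  rot[0] = ltnmnuln$
  rot[1] = tnmnuln$l
  rot[2] = nmnuln$lt
  rot[3] = mnuln$ltn
  rot[4] = nuln$ltnm
  rot[5] = uln$ltnmn
  rot[6] = ln$ltnmnu
  rot[7] = n$ltnmnul
  rot[8] = $ltnmnuln
Sorted (with $ < everything):
  sorted[0] = $ltnmnuln  (last char: 'n')
  sorted[1] = ln$ltnmnu  (last char: 'u')
  sorted[2] = ltnmnuln$  (last char: '$')
  sorted[3] = mnuln$ltn  (last char: 'n')
  sorted[4] = n$ltnmnul  (last char: 'l')
  sorted[5] = nmnuln$lt  (last char: 't')
  sorted[6] = nuln$ltnm  (last char: 'm')
  sorted[7] = tnmnuln$l  (last char: 'l')
  sorted[8] = uln$ltnmn  (last char: 'n')
Last column: nu$nltmln
Original string S is at sorted index 2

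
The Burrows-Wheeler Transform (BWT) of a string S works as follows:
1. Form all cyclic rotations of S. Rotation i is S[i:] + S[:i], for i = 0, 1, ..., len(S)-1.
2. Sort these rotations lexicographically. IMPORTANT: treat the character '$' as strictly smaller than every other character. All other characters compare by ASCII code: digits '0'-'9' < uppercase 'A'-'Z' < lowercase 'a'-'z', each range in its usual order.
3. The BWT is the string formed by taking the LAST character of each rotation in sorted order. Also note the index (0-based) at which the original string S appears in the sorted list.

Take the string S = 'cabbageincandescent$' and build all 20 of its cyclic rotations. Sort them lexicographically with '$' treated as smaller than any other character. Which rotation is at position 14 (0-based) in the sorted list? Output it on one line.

All 20 rotations (rotation i = S[i:]+S[:i]):
  rot[0] = cabbageincandescent$
  rot[1] = abbageincandescent$c
  rot[2] = bbageincandescent$ca
  rot[3] = bageincandescent$cab
  rot[4] = ageincandescent$cabb
  rot[5] = geincandescent$cabba
  rot[6] = eincandescent$cabbag
  rot[7] = incandescent$cabbage
  rot[8] = ncandescent$cabbagei
  rot[9] = candescent$cabbagein
  rot[10] = andescent$cabbageinc
  rot[11] = ndescent$cabbageinca
  rot[12] = descent$cabbageincan
  rot[13] = escent$cabbageincand
  rot[14] = scent$cabbageincande
  rot[15] = cent$cabbageincandes
  rot[16] = ent$cabbageincandesc
  rot[17] = nt$cabbageincandesce
  rot[18] = t$cabbageincandescen
  rot[19] = $cabbageincandescent
Sorted (with $ < everything):
  sorted[0] = $cabbageincandescent
  sorted[1] = abbageincandescent$c
  sorted[2] = ageincandescent$cabb
  sorted[3] = andescent$cabbageinc
  sorted[4] = bageincandescent$cab
  sorted[5] = bbageincandescent$ca
  sorted[6] = cabbageincandescent$
  sorted[7] = candescent$cabbagein
  sorted[8] = cent$cabbageincandes
  sorted[9] = descent$cabbageincan
  sorted[10] = eincandescent$cabbag
  sorted[11] = ent$cabbageincandesc
  sorted[12] = escent$cabbageincand
  sorted[13] = geincandescent$cabba
  sorted[14] = incandescent$cabbage
  sorted[15] = ncandescent$cabbagei
  sorted[16] = ndescent$cabbageinca
  sorted[17] = nt$cabbageincandesce
  sorted[18] = scent$cabbageincande
  sorted[19] = t$cabbageincandescen
sorted[14] = incandescent$cabbage

Answer: incandescent$cabbage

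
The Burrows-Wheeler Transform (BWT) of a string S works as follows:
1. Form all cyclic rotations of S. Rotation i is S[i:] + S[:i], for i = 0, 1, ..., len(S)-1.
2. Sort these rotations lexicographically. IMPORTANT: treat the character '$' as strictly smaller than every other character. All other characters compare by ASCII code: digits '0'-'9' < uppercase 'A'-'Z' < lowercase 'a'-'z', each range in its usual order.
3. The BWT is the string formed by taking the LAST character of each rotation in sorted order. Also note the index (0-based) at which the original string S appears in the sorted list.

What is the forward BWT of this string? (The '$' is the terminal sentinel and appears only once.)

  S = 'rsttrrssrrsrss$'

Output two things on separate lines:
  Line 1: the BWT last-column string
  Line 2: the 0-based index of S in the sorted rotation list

Answer: sstrsr$ssrrrrts
6

Derivation:
All 15 rotations (rotation i = S[i:]+S[:i]):
  rot[0] = rsttrrssrrsrss$
  rot[1] = sttrrssrrsrss$r
  rot[2] = ttrrssrrsrss$rs
  rot[3] = trrssrrsrss$rst
  rot[4] = rrssrrsrss$rstt
  rot[5] = rssrrsrss$rsttr
  rot[6] = ssrrsrss$rsttrr
  rot[7] = srrsrss$rsttrrs
  rot[8] = rrsrss$rsttrrss
  rot[9] = rsrss$rsttrrssr
  rot[10] = srss$rsttrrssrr
  rot[11] = rss$rsttrrssrrs
  rot[12] = ss$rsttrrssrrsr
  rot[13] = s$rsttrrssrrsrs
  rot[14] = $rsttrrssrrsrss
Sorted (with $ < everything):
  sorted[0] = $rsttrrssrrsrss  (last char: 's')
  sorted[1] = rrsrss$rsttrrss  (last char: 's')
  sorted[2] = rrssrrsrss$rstt  (last char: 't')
  sorted[3] = rsrss$rsttrrssr  (last char: 'r')
  sorted[4] = rss$rsttrrssrrs  (last char: 's')
  sorted[5] = rssrrsrss$rsttr  (last char: 'r')
  sorted[6] = rsttrrssrrsrss$  (last char: '$')
  sorted[7] = s$rsttrrssrrsrs  (last char: 's')
  sorted[8] = srrsrss$rsttrrs  (last char: 's')
  sorted[9] = srss$rsttrrssrr  (last char: 'r')
  sorted[10] = ss$rsttrrssrrsr  (last char: 'r')
  sorted[11] = ssrrsrss$rsttrr  (last char: 'r')
  sorted[12] = sttrrssrrsrss$r  (last char: 'r')
  sorted[13] = trrssrrsrss$rst  (last char: 't')
  sorted[14] = ttrrssrrsrss$rs  (last char: 's')
Last column: sstrsr$ssrrrrts
Original string S is at sorted index 6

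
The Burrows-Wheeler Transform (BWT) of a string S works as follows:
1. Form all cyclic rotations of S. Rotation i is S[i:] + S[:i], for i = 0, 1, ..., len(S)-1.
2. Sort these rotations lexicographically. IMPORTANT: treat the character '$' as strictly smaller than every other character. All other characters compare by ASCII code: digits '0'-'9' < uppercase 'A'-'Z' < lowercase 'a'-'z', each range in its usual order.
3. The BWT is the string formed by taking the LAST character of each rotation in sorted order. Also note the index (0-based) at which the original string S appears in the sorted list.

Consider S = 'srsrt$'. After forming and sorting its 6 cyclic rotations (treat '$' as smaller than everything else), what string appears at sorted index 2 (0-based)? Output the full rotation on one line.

All 6 rotations (rotation i = S[i:]+S[:i]):
  rot[0] = srsrt$
  rot[1] = rsrt$s
  rot[2] = srt$sr
  rot[3] = rt$srs
  rot[4] = t$srsr
  rot[5] = $srsrt
Sorted (with $ < everything):
  sorted[0] = $srsrt
  sorted[1] = rsrt$s
  sorted[2] = rt$srs
  sorted[3] = srsrt$
  sorted[4] = srt$sr
  sorted[5] = t$srsr
sorted[2] = rt$srs

Answer: rt$srs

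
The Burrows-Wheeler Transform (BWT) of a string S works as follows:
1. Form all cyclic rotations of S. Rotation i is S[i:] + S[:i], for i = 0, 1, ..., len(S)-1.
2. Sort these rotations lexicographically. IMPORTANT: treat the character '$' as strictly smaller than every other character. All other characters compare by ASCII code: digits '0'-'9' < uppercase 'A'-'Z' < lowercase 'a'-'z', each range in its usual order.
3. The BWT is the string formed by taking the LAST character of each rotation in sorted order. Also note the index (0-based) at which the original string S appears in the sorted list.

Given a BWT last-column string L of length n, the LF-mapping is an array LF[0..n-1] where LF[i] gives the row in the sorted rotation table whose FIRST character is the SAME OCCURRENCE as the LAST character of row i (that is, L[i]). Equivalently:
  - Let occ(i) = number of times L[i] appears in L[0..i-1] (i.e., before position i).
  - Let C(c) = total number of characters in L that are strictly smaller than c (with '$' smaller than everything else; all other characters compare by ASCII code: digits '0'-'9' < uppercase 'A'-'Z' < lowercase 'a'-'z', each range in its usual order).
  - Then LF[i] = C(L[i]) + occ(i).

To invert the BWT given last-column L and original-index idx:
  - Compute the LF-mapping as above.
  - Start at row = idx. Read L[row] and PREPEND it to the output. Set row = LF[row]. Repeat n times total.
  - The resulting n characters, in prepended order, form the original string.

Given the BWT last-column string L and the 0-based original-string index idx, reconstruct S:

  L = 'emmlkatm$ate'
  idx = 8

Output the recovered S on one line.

Answer: mammakettle$

Derivation:
LF mapping: 3 7 8 6 5 1 10 9 0 2 11 4
Walk LF starting at row 8, prepending L[row]:
  step 1: row=8, L[8]='$', prepend. Next row=LF[8]=0
  step 2: row=0, L[0]='e', prepend. Next row=LF[0]=3
  step 3: row=3, L[3]='l', prepend. Next row=LF[3]=6
  step 4: row=6, L[6]='t', prepend. Next row=LF[6]=10
  step 5: row=10, L[10]='t', prepend. Next row=LF[10]=11
  step 6: row=11, L[11]='e', prepend. Next row=LF[11]=4
  step 7: row=4, L[4]='k', prepend. Next row=LF[4]=5
  step 8: row=5, L[5]='a', prepend. Next row=LF[5]=1
  step 9: row=1, L[1]='m', prepend. Next row=LF[1]=7
  step 10: row=7, L[7]='m', prepend. Next row=LF[7]=9
  step 11: row=9, L[9]='a', prepend. Next row=LF[9]=2
  step 12: row=2, L[2]='m', prepend. Next row=LF[2]=8
Reversed output: mammakettle$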